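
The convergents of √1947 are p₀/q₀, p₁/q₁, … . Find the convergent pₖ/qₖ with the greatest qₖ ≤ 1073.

√1947 = [44; 8, 88, …] (period length 2).
Convergents:
  p_0/q_0 = 44/1
  p_1/q_1 = 353/8
  p_2/q_2 = 31108/705
  p_3/q_3 = 249217/5648
q_2 = 705 ≤ 1073 < 5648 = q_3, so the answer is 31108/705.

31108/705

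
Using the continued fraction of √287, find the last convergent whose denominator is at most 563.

9487/560

√287 = [16; 1, 15, 1, 32, …] (period length 4).
Convergents:
  p_0/q_0 = 16/1
  p_1/q_1 = 17/1
  p_2/q_2 = 271/16
  p_3/q_3 = 288/17
  p_4/q_4 = 9487/560
  p_5/q_5 = 9775/577
q_4 = 560 ≤ 563 < 577 = q_5, so the answer is 9487/560.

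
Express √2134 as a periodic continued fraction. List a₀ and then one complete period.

[46; 5, 8, 5, 92]

a₀ = ⌊√2134⌋ = 46.
With m₀=0, d₀=1 and mₖ₊₁ = dₖaₖ − mₖ, dₖ₊₁ = (n − mₖ₊₁²)/dₖ, aₖ₊₁ = ⌊(a₀+mₖ₊₁)/dₖ₊₁⌋:
  k=1: m=46, d=18, a=5
  k=2: m=44, d=11, a=8
  k=3: m=44, d=18, a=5
  k=4: m=46, d=1, a=92
d=1 and a=2a₀=92 at k=4, so the next step gives (m, d) = (46, 18) again — its k=1 value — and the period has length 4.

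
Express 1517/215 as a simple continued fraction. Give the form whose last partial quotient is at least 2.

1517 = 7×215 + 12
215 = 17×12 + 11
12 = 1×11 + 1
11 = 11×1 + 0  (stop)
So 1517/215 = [7; 17, 1, 11].

[7; 17, 1, 11]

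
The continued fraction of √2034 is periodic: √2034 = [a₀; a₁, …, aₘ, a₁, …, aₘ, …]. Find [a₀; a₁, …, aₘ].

[45; 10, 90]

a₀ = ⌊√2034⌋ = 45.
With m₀=0, d₀=1 and mₖ₊₁ = dₖaₖ − mₖ, dₖ₊₁ = (n − mₖ₊₁²)/dₖ, aₖ₊₁ = ⌊(a₀+mₖ₊₁)/dₖ₊₁⌋:
  k=1: m=45, d=9, a=10
  k=2: m=45, d=1, a=90
d=1 and a=2a₀=90 at k=2, so the next step gives (m, d) = (45, 9) again — its k=1 value — and the period has length 2.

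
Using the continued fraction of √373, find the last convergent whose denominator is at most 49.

√373 = [19; 3, 5, 5, 3, 38, …] (period length 5).
Convergents:
  p_0/q_0 = 19/1
  p_1/q_1 = 58/3
  p_2/q_2 = 309/16
  p_3/q_3 = 1603/83
q_2 = 16 ≤ 49 < 83 = q_3, so the answer is 309/16.

309/16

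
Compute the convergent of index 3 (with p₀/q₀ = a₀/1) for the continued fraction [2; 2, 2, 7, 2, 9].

Using pₖ = aₖpₖ₋₁ + pₖ₋₂, qₖ = aₖqₖ₋₁ + qₖ₋₂ (with p₋₁=1, p₋₂=0, q₋₁=0, q₋₂=1):
  k=0: a=2, p=2, q=1
  k=1: a=2, p=5, q=2
  k=2: a=2, p=12, q=5
  k=3: a=7, p=89, q=37

89/37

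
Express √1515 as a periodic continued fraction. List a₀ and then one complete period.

a₀ = ⌊√1515⌋ = 38.
With m₀=0, d₀=1 and mₖ₊₁ = dₖaₖ − mₖ, dₖ₊₁ = (n − mₖ₊₁²)/dₖ, aₖ₊₁ = ⌊(a₀+mₖ₊₁)/dₖ₊₁⌋:
  k=1: m=38, d=71, a=1
  k=2: m=33, d=6, a=11
  k=3: m=33, d=71, a=1
  k=4: m=38, d=1, a=76
d=1 and a=2a₀=76 at k=4, so the next step gives (m, d) = (38, 71) again — its k=1 value — and the period has length 4.

[38; 1, 11, 1, 76]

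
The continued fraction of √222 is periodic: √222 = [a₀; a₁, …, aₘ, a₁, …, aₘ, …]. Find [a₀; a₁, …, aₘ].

[14; 1, 8, 1, 28]

a₀ = ⌊√222⌋ = 14.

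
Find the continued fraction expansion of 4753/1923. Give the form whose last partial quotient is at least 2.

[2; 2, 8, 3, 8, 1, 3]

4753 = 2×1923 + 907
1923 = 2×907 + 109
907 = 8×109 + 35
109 = 3×35 + 4
35 = 8×4 + 3
4 = 1×3 + 1
3 = 3×1 + 0  (stop)
So 4753/1923 = [2; 2, 8, 3, 8, 1, 3].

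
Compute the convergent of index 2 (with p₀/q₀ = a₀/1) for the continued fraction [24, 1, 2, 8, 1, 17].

74/3

Using pₖ = aₖpₖ₋₁ + pₖ₋₂, qₖ = aₖqₖ₋₁ + qₖ₋₂ (with p₋₁=1, p₋₂=0, q₋₁=0, q₋₂=1):
  k=0: a=24, p=24, q=1
  k=1: a=1, p=25, q=1
  k=2: a=2, p=74, q=3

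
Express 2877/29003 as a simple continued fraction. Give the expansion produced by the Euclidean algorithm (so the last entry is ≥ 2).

2877 = 0×29003 + 2877
29003 = 10×2877 + 233
2877 = 12×233 + 81
233 = 2×81 + 71
81 = 1×71 + 10
71 = 7×10 + 1
10 = 10×1 + 0  (stop)
So 2877/29003 = [0; 10, 12, 2, 1, 7, 10].

[0; 10, 12, 2, 1, 7, 10]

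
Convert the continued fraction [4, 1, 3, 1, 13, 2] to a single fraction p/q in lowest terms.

686/143

Fold from the inside: start with 2/1.
  13 + 1/2 = 27/2
  1 + 2/27 = 29/27
  3 + 27/29 = 114/29
  1 + 29/114 = 143/114
  4 + 114/143 = 686/143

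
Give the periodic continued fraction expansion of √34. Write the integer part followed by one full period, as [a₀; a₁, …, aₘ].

[5; 1, 4, 1, 10]

a₀ = ⌊√34⌋ = 5.
With m₀=0, d₀=1 and mₖ₊₁ = dₖaₖ − mₖ, dₖ₊₁ = (n − mₖ₊₁²)/dₖ, aₖ₊₁ = ⌊(a₀+mₖ₊₁)/dₖ₊₁⌋:
  k=1: m=5, d=9, a=1
  k=2: m=4, d=2, a=4
  k=3: m=4, d=9, a=1
  k=4: m=5, d=1, a=10
d=1 and a=2a₀=10 at k=4, so the next step gives (m, d) = (5, 9) again — its k=1 value — and the period has length 4.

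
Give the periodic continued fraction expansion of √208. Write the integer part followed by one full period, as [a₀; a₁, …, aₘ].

a₀ = ⌊√208⌋ = 14.
With m₀=0, d₀=1 and mₖ₊₁ = dₖaₖ − mₖ, dₖ₊₁ = (n − mₖ₊₁²)/dₖ, aₖ₊₁ = ⌊(a₀+mₖ₊₁)/dₖ₊₁⌋:
  k=1: m=14, d=12, a=2
  k=2: m=10, d=9, a=2
  k=3: m=8, d=16, a=1
  k=4: m=8, d=9, a=2
  k=5: m=10, d=12, a=2
  k=6: m=14, d=1, a=28
d=1 and a=2a₀=28 at k=6, so the next step gives (m, d) = (14, 12) again — its k=1 value — and the period has length 6.

[14; 2, 2, 1, 2, 2, 28]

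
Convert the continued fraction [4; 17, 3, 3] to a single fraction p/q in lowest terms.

Using pₖ = aₖpₖ₋₁ + pₖ₋₂ and qₖ = aₖqₖ₋₁ + qₖ₋₂:
  k=0: a=4, p=4, q=1
  k=1: a=17, p=69, q=17
  k=2: a=3, p=211, q=52
  k=3: a=3, p=702, q=173

702/173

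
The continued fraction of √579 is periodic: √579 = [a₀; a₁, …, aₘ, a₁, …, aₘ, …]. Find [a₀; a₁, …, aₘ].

[24; 16, 48]

a₀ = ⌊√579⌋ = 24.
With m₀=0, d₀=1 and mₖ₊₁ = dₖaₖ − mₖ, dₖ₊₁ = (n − mₖ₊₁²)/dₖ, aₖ₊₁ = ⌊(a₀+mₖ₊₁)/dₖ₊₁⌋:
  k=1: m=24, d=3, a=16
  k=2: m=24, d=1, a=48
d=1 and a=2a₀=48 at k=2, so the next step gives (m, d) = (24, 3) again — its k=1 value — and the period has length 2.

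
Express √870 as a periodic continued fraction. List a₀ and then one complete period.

[29; 2, 58]

a₀ = ⌊√870⌋ = 29.
With m₀=0, d₀=1 and mₖ₊₁ = dₖaₖ − mₖ, dₖ₊₁ = (n − mₖ₊₁²)/dₖ, aₖ₊₁ = ⌊(a₀+mₖ₊₁)/dₖ₊₁⌋:
  k=1: m=29, d=29, a=2
  k=2: m=29, d=1, a=58
d=1 and a=2a₀=58 at k=2, so the next step gives (m, d) = (29, 29) again — its k=1 value — and the period has length 2.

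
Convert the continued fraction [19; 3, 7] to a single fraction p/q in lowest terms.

425/22

Using pₖ = aₖpₖ₋₁ + pₖ₋₂ and qₖ = aₖqₖ₋₁ + qₖ₋₂:
  k=0: a=19, p=19, q=1
  k=1: a=3, p=58, q=3
  k=2: a=7, p=425, q=22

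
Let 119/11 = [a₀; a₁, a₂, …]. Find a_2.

119 = 10·11 + 9   →  a_0 = 10
11 = 1·9 + 2   →  a_1 = 1
9 = 4·2 + 1   →  a_2 = 4

4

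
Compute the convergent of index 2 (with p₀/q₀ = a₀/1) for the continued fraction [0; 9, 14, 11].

14/127

Using pₖ = aₖpₖ₋₁ + pₖ₋₂, qₖ = aₖqₖ₋₁ + qₖ₋₂ (with p₋₁=1, p₋₂=0, q₋₁=0, q₋₂=1):
  k=0: a=0, p=0, q=1
  k=1: a=9, p=1, q=9
  k=2: a=14, p=14, q=127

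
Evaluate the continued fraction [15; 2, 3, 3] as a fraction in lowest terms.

355/23

Using pₖ = aₖpₖ₋₁ + pₖ₋₂ and qₖ = aₖqₖ₋₁ + qₖ₋₂:
  k=0: a=15, p=15, q=1
  k=1: a=2, p=31, q=2
  k=2: a=3, p=108, q=7
  k=3: a=3, p=355, q=23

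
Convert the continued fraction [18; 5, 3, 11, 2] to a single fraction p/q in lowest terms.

Using pₖ = aₖpₖ₋₁ + pₖ₋₂ and qₖ = aₖqₖ₋₁ + qₖ₋₂:
  k=0: a=18, p=18, q=1
  k=1: a=5, p=91, q=5
  k=2: a=3, p=291, q=16
  k=3: a=11, p=3292, q=181
  k=4: a=2, p=6875, q=378

6875/378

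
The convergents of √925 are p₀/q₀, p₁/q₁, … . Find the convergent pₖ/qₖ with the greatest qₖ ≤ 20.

√925 = [30; 2, 2, 2, 2, 60, …] (period length 5).
Convergents:
  p_0/q_0 = 30/1
  p_1/q_1 = 61/2
  p_2/q_2 = 152/5
  p_3/q_3 = 365/12
  p_4/q_4 = 882/29
q_3 = 12 ≤ 20 < 29 = q_4, so the answer is 365/12.

365/12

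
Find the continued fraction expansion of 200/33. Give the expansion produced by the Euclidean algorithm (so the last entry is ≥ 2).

[6; 16, 2]

200 = 6·33 + 2
33 = 16·2 + 1
2 = 2·1 + 0  (stop)
So 200/33 = [6; 16, 2].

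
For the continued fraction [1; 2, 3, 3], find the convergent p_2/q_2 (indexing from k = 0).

10/7

Using pₖ = aₖpₖ₋₁ + pₖ₋₂, qₖ = aₖqₖ₋₁ + qₖ₋₂ (with p₋₁=1, p₋₂=0, q₋₁=0, q₋₂=1):
  k=0: a=1, p=1, q=1
  k=1: a=2, p=3, q=2
  k=2: a=3, p=10, q=7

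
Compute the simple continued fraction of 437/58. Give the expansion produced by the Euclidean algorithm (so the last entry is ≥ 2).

[7; 1, 1, 6, 1, 3]

437 = 7·58 + 31
58 = 1·31 + 27
31 = 1·27 + 4
27 = 6·4 + 3
4 = 1·3 + 1
3 = 3·1 + 0  (stop)
So 437/58 = [7; 1, 1, 6, 1, 3].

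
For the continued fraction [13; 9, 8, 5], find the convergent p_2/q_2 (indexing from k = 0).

957/73

Using pₖ = aₖpₖ₋₁ + pₖ₋₂, qₖ = aₖqₖ₋₁ + qₖ₋₂ (with p₋₁=1, p₋₂=0, q₋₁=0, q₋₂=1):
  k=0: a=13, p=13, q=1
  k=1: a=9, p=118, q=9
  k=2: a=8, p=957, q=73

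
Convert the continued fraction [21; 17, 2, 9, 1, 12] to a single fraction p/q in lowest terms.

Using pₖ = aₖpₖ₋₁ + pₖ₋₂ and qₖ = aₖqₖ₋₁ + qₖ₋₂:
  k=0: a=21, p=21, q=1
  k=1: a=17, p=358, q=17
  k=2: a=2, p=737, q=35
  k=3: a=9, p=6991, q=332
  k=4: a=1, p=7728, q=367
  k=5: a=12, p=99727, q=4736

99727/4736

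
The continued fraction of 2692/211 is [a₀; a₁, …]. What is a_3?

7

2692 = 12·211 + 160   →  a_0 = 12
211 = 1·160 + 51   →  a_1 = 1
160 = 3·51 + 7   →  a_2 = 3
51 = 7·7 + 2   →  a_3 = 7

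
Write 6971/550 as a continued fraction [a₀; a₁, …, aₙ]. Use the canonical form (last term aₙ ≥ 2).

6971 = 12*550 + 371
550 = 1*371 + 179
371 = 2*179 + 13
179 = 13*13 + 10
13 = 1*10 + 3
10 = 3*3 + 1
3 = 3*1 + 0  (stop)
So 6971/550 = [12; 1, 2, 13, 1, 3, 3].

[12; 1, 2, 13, 1, 3, 3]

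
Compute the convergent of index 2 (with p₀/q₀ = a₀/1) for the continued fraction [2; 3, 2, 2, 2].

Using pₖ = aₖpₖ₋₁ + pₖ₋₂, qₖ = aₖqₖ₋₁ + qₖ₋₂ (with p₋₁=1, p₋₂=0, q₋₁=0, q₋₂=1):
  k=0: a=2, p=2, q=1
  k=1: a=3, p=7, q=3
  k=2: a=2, p=16, q=7

16/7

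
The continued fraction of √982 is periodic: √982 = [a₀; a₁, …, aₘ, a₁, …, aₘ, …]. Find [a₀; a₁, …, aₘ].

[31; 2, 1, 30, 1, 2, 62]

a₀ = ⌊√982⌋ = 31.
With m₀=0, d₀=1 and mₖ₊₁ = dₖaₖ − mₖ, dₖ₊₁ = (n − mₖ₊₁²)/dₖ, aₖ₊₁ = ⌊(a₀+mₖ₊₁)/dₖ₊₁⌋:
  k=1: m=31, d=21, a=2
  k=2: m=11, d=41, a=1
  k=3: m=30, d=2, a=30
  k=4: m=30, d=41, a=1
  k=5: m=11, d=21, a=2
  k=6: m=31, d=1, a=62
d=1 and a=2a₀=62 at k=6, so the next step gives (m, d) = (31, 21) again — its k=1 value — and the period has length 6.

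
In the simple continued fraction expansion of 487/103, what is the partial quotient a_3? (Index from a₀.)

1

487 = 4·103 + 75   →  a_0 = 4
103 = 1·75 + 28   →  a_1 = 1
75 = 2·28 + 19   →  a_2 = 2
28 = 1·19 + 9   →  a_3 = 1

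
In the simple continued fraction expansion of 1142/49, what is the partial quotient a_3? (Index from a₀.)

1

1142 = 23·49 + 15   →  a_0 = 23
49 = 3·15 + 4   →  a_1 = 3
15 = 3·4 + 3   →  a_2 = 3
4 = 1·3 + 1   →  a_3 = 1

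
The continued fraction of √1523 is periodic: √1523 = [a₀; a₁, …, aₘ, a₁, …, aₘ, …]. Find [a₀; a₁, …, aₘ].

[39; 39, 78]

a₀ = ⌊√1523⌋ = 39.
With m₀=0, d₀=1 and mₖ₊₁ = dₖaₖ − mₖ, dₖ₊₁ = (n − mₖ₊₁²)/dₖ, aₖ₊₁ = ⌊(a₀+mₖ₊₁)/dₖ₊₁⌋:
  k=1: m=39, d=2, a=39
  k=2: m=39, d=1, a=78
d=1 and a=2a₀=78 at k=2, so the next step gives (m, d) = (39, 2) again — its k=1 value — and the period has length 2.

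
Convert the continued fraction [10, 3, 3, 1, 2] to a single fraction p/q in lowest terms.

371/36

Fold from the inside: start with 2/1.
  1 + 1/2 = 3/2
  3 + 2/3 = 11/3
  3 + 3/11 = 36/11
  10 + 11/36 = 371/36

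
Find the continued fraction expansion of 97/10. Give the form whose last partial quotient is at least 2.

[9; 1, 2, 3]

97 = 9×10 + 7
10 = 1×7 + 3
7 = 2×3 + 1
3 = 3×1 + 0  (stop)
So 97/10 = [9; 1, 2, 3].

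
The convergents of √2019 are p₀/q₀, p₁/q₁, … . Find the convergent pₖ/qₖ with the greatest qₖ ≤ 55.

674/15

√2019 = [44; 1, 13, 1, 88, …] (period length 4).
Convergents:
  p_0/q_0 = 44/1
  p_1/q_1 = 45/1
  p_2/q_2 = 629/14
  p_3/q_3 = 674/15
  p_4/q_4 = 59941/1334
q_3 = 15 ≤ 55 < 1334 = q_4, so the answer is 674/15.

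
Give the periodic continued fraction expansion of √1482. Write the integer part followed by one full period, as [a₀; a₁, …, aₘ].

a₀ = ⌊√1482⌋ = 38.
With m₀=0, d₀=1 and mₖ₊₁ = dₖaₖ − mₖ, dₖ₊₁ = (n − mₖ₊₁²)/dₖ, aₖ₊₁ = ⌊(a₀+mₖ₊₁)/dₖ₊₁⌋:
  k=1: m=38, d=38, a=2
  k=2: m=38, d=1, a=76
d=1 and a=2a₀=76 at k=2, so the next step gives (m, d) = (38, 38) again — its k=1 value — and the period has length 2.

[38; 2, 76]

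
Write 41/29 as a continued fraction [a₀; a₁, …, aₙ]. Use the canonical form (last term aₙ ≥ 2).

41 = 1·29 + 12
29 = 2·12 + 5
12 = 2·5 + 2
5 = 2·2 + 1
2 = 2·1 + 0  (stop)
So 41/29 = [1; 2, 2, 2, 2].

[1; 2, 2, 2, 2]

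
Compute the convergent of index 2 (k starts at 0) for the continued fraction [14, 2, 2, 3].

72/5

Using pₖ = aₖpₖ₋₁ + pₖ₋₂, qₖ = aₖqₖ₋₁ + qₖ₋₂ (with p₋₁=1, p₋₂=0, q₋₁=0, q₋₂=1):
  k=0: a=14, p=14, q=1
  k=1: a=2, p=29, q=2
  k=2: a=2, p=72, q=5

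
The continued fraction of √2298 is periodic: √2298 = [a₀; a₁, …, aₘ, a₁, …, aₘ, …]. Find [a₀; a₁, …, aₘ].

a₀ = ⌊√2298⌋ = 47.
With m₀=0, d₀=1 and mₖ₊₁ = dₖaₖ − mₖ, dₖ₊₁ = (n − mₖ₊₁²)/dₖ, aₖ₊₁ = ⌊(a₀+mₖ₊₁)/dₖ₊₁⌋:
  k=1: m=47, d=89, a=1
  k=2: m=42, d=6, a=14
  k=3: m=42, d=89, a=1
  k=4: m=47, d=1, a=94
d=1 and a=2a₀=94 at k=4, so the next step gives (m, d) = (47, 89) again — its k=1 value — and the period has length 4.

[47; 1, 14, 1, 94]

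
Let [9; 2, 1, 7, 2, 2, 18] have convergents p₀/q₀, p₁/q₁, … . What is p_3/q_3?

Using pₖ = aₖpₖ₋₁ + pₖ₋₂, qₖ = aₖqₖ₋₁ + qₖ₋₂ (with p₋₁=1, p₋₂=0, q₋₁=0, q₋₂=1):
  k=0: a=9, p=9, q=1
  k=1: a=2, p=19, q=2
  k=2: a=1, p=28, q=3
  k=3: a=7, p=215, q=23

215/23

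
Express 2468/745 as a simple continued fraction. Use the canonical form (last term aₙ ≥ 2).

[3; 3, 5, 15, 3]

2468 = 3*745 + 233
745 = 3*233 + 46
233 = 5*46 + 3
46 = 15*3 + 1
3 = 3*1 + 0  (stop)
So 2468/745 = [3; 3, 5, 15, 3].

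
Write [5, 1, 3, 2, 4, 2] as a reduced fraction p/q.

Fold from the inside: start with 2/1.
  4 + 1/2 = 9/2
  2 + 2/9 = 20/9
  3 + 9/20 = 69/20
  1 + 20/69 = 89/69
  5 + 69/89 = 514/89

514/89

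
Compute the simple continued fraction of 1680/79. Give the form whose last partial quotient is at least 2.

[21; 3, 1, 3, 5]

1680 = 21×79 + 21
79 = 3×21 + 16
21 = 1×16 + 5
16 = 3×5 + 1
5 = 5×1 + 0  (stop)
So 1680/79 = [21; 3, 1, 3, 5].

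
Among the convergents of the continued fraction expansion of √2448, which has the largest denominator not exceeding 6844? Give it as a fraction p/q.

√2448 = [49; 2, 10, 2, 98, …] (period length 4).
Convergents:
  p_0/q_0 = 49/1
  p_1/q_1 = 99/2
  p_2/q_2 = 1039/21
  p_3/q_3 = 2177/44
  p_4/q_4 = 214385/4333
  p_5/q_5 = 430947/8710
q_4 = 4333 ≤ 6844 < 8710 = q_5, so the answer is 214385/4333.

214385/4333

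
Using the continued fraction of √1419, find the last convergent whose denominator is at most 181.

√1419 = [37; 1, 2, 37, 2, 1, 74, …] (period length 6).
Convergents:
  p_0/q_0 = 37/1
  p_1/q_1 = 38/1
  p_2/q_2 = 113/3
  p_3/q_3 = 4219/112
  p_4/q_4 = 8551/227
q_3 = 112 ≤ 181 < 227 = q_4, so the answer is 4219/112.

4219/112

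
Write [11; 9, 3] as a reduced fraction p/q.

311/28

Fold from the inside: start with 3/1.
  9 + 1/3 = 28/3
  11 + 3/28 = 311/28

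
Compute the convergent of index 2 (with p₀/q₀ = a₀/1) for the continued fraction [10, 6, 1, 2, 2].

Using pₖ = aₖpₖ₋₁ + pₖ₋₂, qₖ = aₖqₖ₋₁ + qₖ₋₂ (with p₋₁=1, p₋₂=0, q₋₁=0, q₋₂=1):
  k=0: a=10, p=10, q=1
  k=1: a=6, p=61, q=6
  k=2: a=1, p=71, q=7

71/7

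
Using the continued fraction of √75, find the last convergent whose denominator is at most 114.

892/103

√75 = [8; 1, 1, 1, 16, …] (period length 4).
Convergents:
  p_0/q_0 = 8/1
  p_1/q_1 = 9/1
  p_2/q_2 = 17/2
  p_3/q_3 = 26/3
  p_4/q_4 = 433/50
  p_5/q_5 = 459/53
  p_6/q_6 = 892/103
  p_7/q_7 = 1351/156
q_6 = 103 ≤ 114 < 156 = q_7, so the answer is 892/103.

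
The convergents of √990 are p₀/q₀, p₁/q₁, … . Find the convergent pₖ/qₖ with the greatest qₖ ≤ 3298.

55031/1749

√990 = [31; 2, 6, 2, 62, …] (period length 4).
Convergents:
  p_0/q_0 = 31/1
  p_1/q_1 = 63/2
  p_2/q_2 = 409/13
  p_3/q_3 = 881/28
  p_4/q_4 = 55031/1749
  p_5/q_5 = 110943/3526
q_4 = 1749 ≤ 3298 < 3526 = q_5, so the answer is 55031/1749.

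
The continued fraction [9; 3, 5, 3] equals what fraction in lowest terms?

475/51

Fold from the inside: start with 3/1.
  5 + 1/3 = 16/3
  3 + 3/16 = 51/16
  9 + 16/51 = 475/51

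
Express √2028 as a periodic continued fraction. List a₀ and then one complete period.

[45; 30, 90]

a₀ = ⌊√2028⌋ = 45.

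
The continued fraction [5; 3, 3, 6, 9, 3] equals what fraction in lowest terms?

9511/1794

Using pₖ = aₖpₖ₋₁ + pₖ₋₂ and qₖ = aₖqₖ₋₁ + qₖ₋₂:
  k=0: a=5, p=5, q=1
  k=1: a=3, p=16, q=3
  k=2: a=3, p=53, q=10
  k=3: a=6, p=334, q=63
  k=4: a=9, p=3059, q=577
  k=5: a=3, p=9511, q=1794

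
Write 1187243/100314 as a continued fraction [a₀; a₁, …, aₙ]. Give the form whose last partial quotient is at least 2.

1187243 = 11×100314 + 83789
100314 = 1×83789 + 16525
83789 = 5×16525 + 1164
16525 = 14×1164 + 229
1164 = 5×229 + 19
229 = 12×19 + 1
19 = 19×1 + 0  (stop)
So 1187243/100314 = [11; 1, 5, 14, 5, 12, 19].

[11; 1, 5, 14, 5, 12, 19]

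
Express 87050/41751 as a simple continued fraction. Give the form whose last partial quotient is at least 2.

[2; 11, 1, 3, 3, 3, 16, 5]

87050 = 2×41751 + 3548
41751 = 11×3548 + 2723
3548 = 1×2723 + 825
2723 = 3×825 + 248
825 = 3×248 + 81
248 = 3×81 + 5
81 = 16×5 + 1
5 = 5×1 + 0  (stop)
So 87050/41751 = [2; 11, 1, 3, 3, 3, 16, 5].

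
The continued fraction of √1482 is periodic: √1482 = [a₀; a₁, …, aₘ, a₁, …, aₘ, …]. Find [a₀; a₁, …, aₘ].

a₀ = ⌊√1482⌋ = 38.
With m₀=0, d₀=1 and mₖ₊₁ = dₖaₖ − mₖ, dₖ₊₁ = (n − mₖ₊₁²)/dₖ, aₖ₊₁ = ⌊(a₀+mₖ₊₁)/dₖ₊₁⌋:
  k=1: m=38, d=38, a=2
  k=2: m=38, d=1, a=76
d=1 and a=2a₀=76 at k=2, so the next step gives (m, d) = (38, 38) again — its k=1 value — and the period has length 2.

[38; 2, 76]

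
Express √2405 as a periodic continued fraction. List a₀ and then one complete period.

[49; 24, 1, 1, 24, 98]

a₀ = ⌊√2405⌋ = 49.
With m₀=0, d₀=1 and mₖ₊₁ = dₖaₖ − mₖ, dₖ₊₁ = (n − mₖ₊₁²)/dₖ, aₖ₊₁ = ⌊(a₀+mₖ₊₁)/dₖ₊₁⌋:
  k=1: m=49, d=4, a=24
  k=2: m=47, d=49, a=1
  k=3: m=2, d=49, a=1
  k=4: m=47, d=4, a=24
  k=5: m=49, d=1, a=98
d=1 and a=2a₀=98 at k=5, so the next step gives (m, d) = (49, 4) again — its k=1 value — and the period has length 5.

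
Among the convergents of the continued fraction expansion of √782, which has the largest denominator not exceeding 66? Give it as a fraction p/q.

√782 = [27; 1, 26, 1, 54, …] (period length 4).
Convergents:
  p_0/q_0 = 27/1
  p_1/q_1 = 28/1
  p_2/q_2 = 755/27
  p_3/q_3 = 783/28
  p_4/q_4 = 43037/1539
q_3 = 28 ≤ 66 < 1539 = q_4, so the answer is 783/28.

783/28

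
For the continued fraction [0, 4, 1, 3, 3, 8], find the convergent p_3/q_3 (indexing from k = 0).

4/19

Using pₖ = aₖpₖ₋₁ + pₖ₋₂, qₖ = aₖqₖ₋₁ + qₖ₋₂ (with p₋₁=1, p₋₂=0, q₋₁=0, q₋₂=1):
  k=0: a=0, p=0, q=1
  k=1: a=4, p=1, q=4
  k=2: a=1, p=1, q=5
  k=3: a=3, p=4, q=19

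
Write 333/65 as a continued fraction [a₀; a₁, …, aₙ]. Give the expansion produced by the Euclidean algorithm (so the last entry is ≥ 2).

[5; 8, 8]

333 = 5*65 + 8
65 = 8*8 + 1
8 = 8*1 + 0  (stop)
So 333/65 = [5; 8, 8].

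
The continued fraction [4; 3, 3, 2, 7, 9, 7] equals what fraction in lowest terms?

Fold from the inside: start with 7/1.
  9 + 1/7 = 64/7
  7 + 7/64 = 455/64
  2 + 64/455 = 974/455
  3 + 455/974 = 3377/974
  3 + 974/3377 = 11105/3377
  4 + 3377/11105 = 47797/11105

47797/11105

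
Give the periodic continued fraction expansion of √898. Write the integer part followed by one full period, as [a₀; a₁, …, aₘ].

a₀ = ⌊√898⌋ = 29.
With m₀=0, d₀=1 and mₖ₊₁ = dₖaₖ − mₖ, dₖ₊₁ = (n − mₖ₊₁²)/dₖ, aₖ₊₁ = ⌊(a₀+mₖ₊₁)/dₖ₊₁⌋:
  k=1: m=29, d=57, a=1
  k=2: m=28, d=2, a=28
  k=3: m=28, d=57, a=1
  k=4: m=29, d=1, a=58
d=1 and a=2a₀=58 at k=4, so the next step gives (m, d) = (29, 57) again — its k=1 value — and the period has length 4.

[29; 1, 28, 1, 58]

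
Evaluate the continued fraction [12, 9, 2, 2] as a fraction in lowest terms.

569/47

Using pₖ = aₖpₖ₋₁ + pₖ₋₂ and qₖ = aₖqₖ₋₁ + qₖ₋₂:
  k=0: a=12, p=12, q=1
  k=1: a=9, p=109, q=9
  k=2: a=2, p=230, q=19
  k=3: a=2, p=569, q=47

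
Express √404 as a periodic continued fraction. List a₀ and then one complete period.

[20; 10, 40]

a₀ = ⌊√404⌋ = 20.
With m₀=0, d₀=1 and mₖ₊₁ = dₖaₖ − mₖ, dₖ₊₁ = (n − mₖ₊₁²)/dₖ, aₖ₊₁ = ⌊(a₀+mₖ₊₁)/dₖ₊₁⌋:
  k=1: m=20, d=4, a=10
  k=2: m=20, d=1, a=40
d=1 and a=2a₀=40 at k=2, so the next step gives (m, d) = (20, 4) again — its k=1 value — and the period has length 2.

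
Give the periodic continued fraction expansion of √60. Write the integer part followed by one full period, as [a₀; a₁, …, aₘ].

a₀ = ⌊√60⌋ = 7.
With m₀=0, d₀=1 and mₖ₊₁ = dₖaₖ − mₖ, dₖ₊₁ = (n − mₖ₊₁²)/dₖ, aₖ₊₁ = ⌊(a₀+mₖ₊₁)/dₖ₊₁⌋:
  k=1: m=7, d=11, a=1
  k=2: m=4, d=4, a=2
  k=3: m=4, d=11, a=1
  k=4: m=7, d=1, a=14
d=1 and a=2a₀=14 at k=4, so the next step gives (m, d) = (7, 11) again — its k=1 value — and the period has length 4.

[7; 1, 2, 1, 14]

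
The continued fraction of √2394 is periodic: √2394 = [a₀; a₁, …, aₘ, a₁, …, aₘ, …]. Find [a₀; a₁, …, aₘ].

[48; 1, 12, 1, 96]

a₀ = ⌊√2394⌋ = 48.
With m₀=0, d₀=1 and mₖ₊₁ = dₖaₖ − mₖ, dₖ₊₁ = (n − mₖ₊₁²)/dₖ, aₖ₊₁ = ⌊(a₀+mₖ₊₁)/dₖ₊₁⌋:
  k=1: m=48, d=90, a=1
  k=2: m=42, d=7, a=12
  k=3: m=42, d=90, a=1
  k=4: m=48, d=1, a=96
d=1 and a=2a₀=96 at k=4, so the next step gives (m, d) = (48, 90) again — its k=1 value — and the period has length 4.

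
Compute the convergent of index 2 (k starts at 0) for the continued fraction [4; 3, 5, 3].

69/16

Using pₖ = aₖpₖ₋₁ + pₖ₋₂, qₖ = aₖqₖ₋₁ + qₖ₋₂ (with p₋₁=1, p₋₂=0, q₋₁=0, q₋₂=1):
  k=0: a=4, p=4, q=1
  k=1: a=3, p=13, q=3
  k=2: a=5, p=69, q=16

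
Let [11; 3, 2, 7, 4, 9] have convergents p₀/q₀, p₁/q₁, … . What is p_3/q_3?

587/52

Using pₖ = aₖpₖ₋₁ + pₖ₋₂, qₖ = aₖqₖ₋₁ + qₖ₋₂ (with p₋₁=1, p₋₂=0, q₋₁=0, q₋₂=1):
  k=0: a=11, p=11, q=1
  k=1: a=3, p=34, q=3
  k=2: a=2, p=79, q=7
  k=3: a=7, p=587, q=52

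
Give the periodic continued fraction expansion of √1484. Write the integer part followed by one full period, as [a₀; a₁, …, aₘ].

[38; 1, 1, 10, 1, 1, 76]

a₀ = ⌊√1484⌋ = 38.
With m₀=0, d₀=1 and mₖ₊₁ = dₖaₖ − mₖ, dₖ₊₁ = (n − mₖ₊₁²)/dₖ, aₖ₊₁ = ⌊(a₀+mₖ₊₁)/dₖ₊₁⌋:
  k=1: m=38, d=40, a=1
  k=2: m=2, d=37, a=1
  k=3: m=35, d=7, a=10
  k=4: m=35, d=37, a=1
  k=5: m=2, d=40, a=1
  k=6: m=38, d=1, a=76
d=1 and a=2a₀=76 at k=6, so the next step gives (m, d) = (38, 40) again — its k=1 value — and the period has length 6.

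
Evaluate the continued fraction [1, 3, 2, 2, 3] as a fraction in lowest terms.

Fold from the inside: start with 3/1.
  2 + 1/3 = 7/3
  2 + 3/7 = 17/7
  3 + 7/17 = 58/17
  1 + 17/58 = 75/58

75/58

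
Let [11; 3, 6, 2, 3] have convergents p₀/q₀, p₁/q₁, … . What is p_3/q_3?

464/41

Using pₖ = aₖpₖ₋₁ + pₖ₋₂, qₖ = aₖqₖ₋₁ + qₖ₋₂ (with p₋₁=1, p₋₂=0, q₋₁=0, q₋₂=1):
  k=0: a=11, p=11, q=1
  k=1: a=3, p=34, q=3
  k=2: a=6, p=215, q=19
  k=3: a=2, p=464, q=41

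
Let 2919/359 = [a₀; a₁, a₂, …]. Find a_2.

1

2919 = 8·359 + 47   →  a_0 = 8
359 = 7·47 + 30   →  a_1 = 7
47 = 1·30 + 17   →  a_2 = 1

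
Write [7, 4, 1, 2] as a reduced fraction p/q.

Using pₖ = aₖpₖ₋₁ + pₖ₋₂ and qₖ = aₖqₖ₋₁ + qₖ₋₂:
  k=0: a=7, p=7, q=1
  k=1: a=4, p=29, q=4
  k=2: a=1, p=36, q=5
  k=3: a=2, p=101, q=14

101/14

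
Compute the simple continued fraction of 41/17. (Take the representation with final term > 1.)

[2; 2, 2, 3]

41 = 2·17 + 7
17 = 2·7 + 3
7 = 2·3 + 1
3 = 3·1 + 0  (stop)
So 41/17 = [2; 2, 2, 3].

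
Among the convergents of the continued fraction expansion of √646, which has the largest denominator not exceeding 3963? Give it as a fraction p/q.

77495/3049

√646 = [25; 2, 2, 2, 50, …] (period length 4).
Convergents:
  p_0/q_0 = 25/1
  p_1/q_1 = 51/2
  p_2/q_2 = 127/5
  p_3/q_3 = 305/12
  p_4/q_4 = 15377/605
  p_5/q_5 = 31059/1222
  p_6/q_6 = 77495/3049
  p_7/q_7 = 186049/7320
q_6 = 3049 ≤ 3963 < 7320 = q_7, so the answer is 77495/3049.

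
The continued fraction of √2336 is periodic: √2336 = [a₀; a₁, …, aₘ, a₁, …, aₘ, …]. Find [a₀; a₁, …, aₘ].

a₀ = ⌊√2336⌋ = 48.
With m₀=0, d₀=1 and mₖ₊₁ = dₖaₖ − mₖ, dₖ₊₁ = (n − mₖ₊₁²)/dₖ, aₖ₊₁ = ⌊(a₀+mₖ₊₁)/dₖ₊₁⌋:
  k=1: m=48, d=32, a=3
  k=2: m=48, d=1, a=96
d=1 and a=2a₀=96 at k=2, so the next step gives (m, d) = (48, 32) again — its k=1 value — and the period has length 2.

[48; 3, 96]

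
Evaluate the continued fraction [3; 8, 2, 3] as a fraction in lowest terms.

184/59

Fold from the inside: start with 3/1.
  2 + 1/3 = 7/3
  8 + 3/7 = 59/7
  3 + 7/59 = 184/59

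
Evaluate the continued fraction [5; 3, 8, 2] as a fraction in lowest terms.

282/53

Fold from the inside: start with 2/1.
  8 + 1/2 = 17/2
  3 + 2/17 = 53/17
  5 + 17/53 = 282/53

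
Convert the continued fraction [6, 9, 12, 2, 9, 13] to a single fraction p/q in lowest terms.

Fold from the inside: start with 13/1.
  9 + 1/13 = 118/13
  2 + 13/118 = 249/118
  12 + 118/249 = 3106/249
  9 + 249/3106 = 28203/3106
  6 + 3106/28203 = 172324/28203

172324/28203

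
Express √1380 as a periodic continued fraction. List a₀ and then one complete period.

[37; 6, 1, 2, 1, 6, 74]

a₀ = ⌊√1380⌋ = 37.
With m₀=0, d₀=1 and mₖ₊₁ = dₖaₖ − mₖ, dₖ₊₁ = (n − mₖ₊₁²)/dₖ, aₖ₊₁ = ⌊(a₀+mₖ₊₁)/dₖ₊₁⌋:
  k=1: m=37, d=11, a=6
  k=2: m=29, d=49, a=1
  k=3: m=20, d=20, a=2
  k=4: m=20, d=49, a=1
  k=5: m=29, d=11, a=6
  k=6: m=37, d=1, a=74
d=1 and a=2a₀=74 at k=6, so the next step gives (m, d) = (37, 11) again — its k=1 value — and the period has length 6.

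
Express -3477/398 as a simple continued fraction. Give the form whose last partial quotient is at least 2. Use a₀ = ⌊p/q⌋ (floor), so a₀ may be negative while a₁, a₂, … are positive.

[-9; 3, 1, 3, 1, 3, 2, 2]

-3477 = -9×398 + 105
398 = 3×105 + 83
105 = 1×83 + 22
83 = 3×22 + 17
22 = 1×17 + 5
17 = 3×5 + 2
5 = 2×2 + 1
2 = 2×1 + 0  (stop)
So -3477/398 = [-9; 3, 1, 3, 1, 3, 2, 2].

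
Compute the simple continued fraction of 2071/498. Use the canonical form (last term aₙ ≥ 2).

2071 = 4×498 + 79
498 = 6×79 + 24
79 = 3×24 + 7
24 = 3×7 + 3
7 = 2×3 + 1
3 = 3×1 + 0  (stop)
So 2071/498 = [4; 6, 3, 3, 2, 3].

[4; 6, 3, 3, 2, 3]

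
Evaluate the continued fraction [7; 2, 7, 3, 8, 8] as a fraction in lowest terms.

23711/3175

Using pₖ = aₖpₖ₋₁ + pₖ₋₂ and qₖ = aₖqₖ₋₁ + qₖ₋₂:
  k=0: a=7, p=7, q=1
  k=1: a=2, p=15, q=2
  k=2: a=7, p=112, q=15
  k=3: a=3, p=351, q=47
  k=4: a=8, p=2920, q=391
  k=5: a=8, p=23711, q=3175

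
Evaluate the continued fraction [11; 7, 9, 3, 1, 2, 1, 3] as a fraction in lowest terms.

41098/3689

Using pₖ = aₖpₖ₋₁ + pₖ₋₂ and qₖ = aₖqₖ₋₁ + qₖ₋₂:
  k=0: a=11, p=11, q=1
  k=1: a=7, p=78, q=7
  k=2: a=9, p=713, q=64
  k=3: a=3, p=2217, q=199
  k=4: a=1, p=2930, q=263
  k=5: a=2, p=8077, q=725
  k=6: a=1, p=11007, q=988
  k=7: a=3, p=41098, q=3689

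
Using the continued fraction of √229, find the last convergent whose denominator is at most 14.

121/8

√229 = [15; 7, 1, 1, 7, 30, …] (period length 5).
Convergents:
  p_0/q_0 = 15/1
  p_1/q_1 = 106/7
  p_2/q_2 = 121/8
  p_3/q_3 = 227/15
q_2 = 8 ≤ 14 < 15 = q_3, so the answer is 121/8.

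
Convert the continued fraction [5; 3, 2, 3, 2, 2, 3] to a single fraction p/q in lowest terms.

Using pₖ = aₖpₖ₋₁ + pₖ₋₂ and qₖ = aₖqₖ₋₁ + qₖ₋₂:
  k=0: a=5, p=5, q=1
  k=1: a=3, p=16, q=3
  k=2: a=2, p=37, q=7
  k=3: a=3, p=127, q=24
  k=4: a=2, p=291, q=55
  k=5: a=2, p=709, q=134
  k=6: a=3, p=2418, q=457

2418/457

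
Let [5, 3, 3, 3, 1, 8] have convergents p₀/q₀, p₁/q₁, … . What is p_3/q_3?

Using pₖ = aₖpₖ₋₁ + pₖ₋₂, qₖ = aₖqₖ₋₁ + qₖ₋₂ (with p₋₁=1, p₋₂=0, q₋₁=0, q₋₂=1):
  k=0: a=5, p=5, q=1
  k=1: a=3, p=16, q=3
  k=2: a=3, p=53, q=10
  k=3: a=3, p=175, q=33

175/33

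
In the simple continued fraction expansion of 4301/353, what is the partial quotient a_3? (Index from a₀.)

4301 = 12·353 + 65   →  a_0 = 12
353 = 5·65 + 28   →  a_1 = 5
65 = 2·28 + 9   →  a_2 = 2
28 = 3·9 + 1   →  a_3 = 3

3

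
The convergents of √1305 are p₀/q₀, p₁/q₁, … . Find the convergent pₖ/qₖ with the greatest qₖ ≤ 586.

√1305 = [36; 8, 72, …] (period length 2).
Convergents:
  p_0/q_0 = 36/1
  p_1/q_1 = 289/8
  p_2/q_2 = 20844/577
  p_3/q_3 = 167041/4624
q_2 = 577 ≤ 586 < 4624 = q_3, so the answer is 20844/577.

20844/577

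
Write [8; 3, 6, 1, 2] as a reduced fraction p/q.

524/63

Fold from the inside: start with 2/1.
  1 + 1/2 = 3/2
  6 + 2/3 = 20/3
  3 + 3/20 = 63/20
  8 + 20/63 = 524/63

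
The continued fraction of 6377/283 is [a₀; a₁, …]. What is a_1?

1

6377 = 22·283 + 151   →  a_0 = 22
283 = 1·151 + 132   →  a_1 = 1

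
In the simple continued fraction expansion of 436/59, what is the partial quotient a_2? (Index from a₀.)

436 = 7·59 + 23   →  a_0 = 7
59 = 2·23 + 13   →  a_1 = 2
23 = 1·13 + 10   →  a_2 = 1

1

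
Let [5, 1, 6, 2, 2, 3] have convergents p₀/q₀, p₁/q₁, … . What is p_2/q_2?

Using pₖ = aₖpₖ₋₁ + pₖ₋₂, qₖ = aₖqₖ₋₁ + qₖ₋₂ (with p₋₁=1, p₋₂=0, q₋₁=0, q₋₂=1):
  k=0: a=5, p=5, q=1
  k=1: a=1, p=6, q=1
  k=2: a=6, p=41, q=7

41/7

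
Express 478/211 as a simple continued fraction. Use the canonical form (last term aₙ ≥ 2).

478 = 2*211 + 56
211 = 3*56 + 43
56 = 1*43 + 13
43 = 3*13 + 4
13 = 3*4 + 1
4 = 4*1 + 0  (stop)
So 478/211 = [2; 3, 1, 3, 3, 4].

[2; 3, 1, 3, 3, 4]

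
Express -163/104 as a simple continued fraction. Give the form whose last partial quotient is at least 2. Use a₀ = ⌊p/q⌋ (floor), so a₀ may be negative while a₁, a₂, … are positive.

[-2; 2, 3, 4, 1, 2]

-163 = -2*104 + 45
104 = 2*45 + 14
45 = 3*14 + 3
14 = 4*3 + 2
3 = 1*2 + 1
2 = 2*1 + 0  (stop)
So -163/104 = [-2; 2, 3, 4, 1, 2].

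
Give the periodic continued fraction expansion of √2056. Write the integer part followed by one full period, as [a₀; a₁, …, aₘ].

a₀ = ⌊√2056⌋ = 45.
With m₀=0, d₀=1 and mₖ₊₁ = dₖaₖ − mₖ, dₖ₊₁ = (n − mₖ₊₁²)/dₖ, aₖ₊₁ = ⌊(a₀+mₖ₊₁)/dₖ₊₁⌋:
  k=1: m=45, d=31, a=2
  k=2: m=17, d=57, a=1
  k=3: m=40, d=8, a=10
  k=4: m=40, d=57, a=1
  k=5: m=17, d=31, a=2
  k=6: m=45, d=1, a=90
d=1 and a=2a₀=90 at k=6, so the next step gives (m, d) = (45, 31) again — its k=1 value — and the period has length 6.

[45; 2, 1, 10, 1, 2, 90]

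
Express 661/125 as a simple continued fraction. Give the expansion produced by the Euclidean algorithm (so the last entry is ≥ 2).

[5; 3, 2, 8, 2]

661 = 5*125 + 36
125 = 3*36 + 17
36 = 2*17 + 2
17 = 8*2 + 1
2 = 2*1 + 0  (stop)
So 661/125 = [5; 3, 2, 8, 2].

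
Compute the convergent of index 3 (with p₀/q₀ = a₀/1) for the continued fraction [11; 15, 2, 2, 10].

Using pₖ = aₖpₖ₋₁ + pₖ₋₂, qₖ = aₖqₖ₋₁ + qₖ₋₂ (with p₋₁=1, p₋₂=0, q₋₁=0, q₋₂=1):
  k=0: a=11, p=11, q=1
  k=1: a=15, p=166, q=15
  k=2: a=2, p=343, q=31
  k=3: a=2, p=852, q=77

852/77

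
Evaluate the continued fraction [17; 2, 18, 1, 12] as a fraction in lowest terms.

Fold from the inside: start with 12/1.
  1 + 1/12 = 13/12
  18 + 12/13 = 246/13
  2 + 13/246 = 505/246
  17 + 246/505 = 8831/505

8831/505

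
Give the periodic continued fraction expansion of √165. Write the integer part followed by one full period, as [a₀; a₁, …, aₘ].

[12; 1, 5, 2, 5, 1, 24]

a₀ = ⌊√165⌋ = 12.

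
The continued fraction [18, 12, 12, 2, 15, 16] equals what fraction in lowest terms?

1358053/75102

Using pₖ = aₖpₖ₋₁ + pₖ₋₂ and qₖ = aₖqₖ₋₁ + qₖ₋₂:
  k=0: a=18, p=18, q=1
  k=1: a=12, p=217, q=12
  k=2: a=12, p=2622, q=145
  k=3: a=2, p=5461, q=302
  k=4: a=15, p=84537, q=4675
  k=5: a=16, p=1358053, q=75102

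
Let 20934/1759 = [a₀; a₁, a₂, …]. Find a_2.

20934 = 11·1759 + 1585   →  a_0 = 11
1759 = 1·1585 + 174   →  a_1 = 1
1585 = 9·174 + 19   →  a_2 = 9

9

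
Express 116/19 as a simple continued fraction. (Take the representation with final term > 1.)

116 = 6*19 + 2
19 = 9*2 + 1
2 = 2*1 + 0  (stop)
So 116/19 = [6; 9, 2].

[6; 9, 2]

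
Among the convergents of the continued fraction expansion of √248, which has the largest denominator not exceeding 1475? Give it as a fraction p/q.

7937/504

√248 = [15; 1, 2, 1, 30, …] (period length 4).
Convergents:
  p_0/q_0 = 15/1
  p_1/q_1 = 16/1
  p_2/q_2 = 47/3
  p_3/q_3 = 63/4
  p_4/q_4 = 1937/123
  p_5/q_5 = 2000/127
  p_6/q_6 = 5937/377
  p_7/q_7 = 7937/504
  p_8/q_8 = 244047/15497
q_7 = 504 ≤ 1475 < 15497 = q_8, so the answer is 7937/504.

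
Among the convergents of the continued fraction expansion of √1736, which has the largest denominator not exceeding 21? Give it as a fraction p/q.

125/3

√1736 = [41; 1, 1, 1, 82, …] (period length 4).
Convergents:
  p_0/q_0 = 41/1
  p_1/q_1 = 42/1
  p_2/q_2 = 83/2
  p_3/q_3 = 125/3
  p_4/q_4 = 10333/248
q_3 = 3 ≤ 21 < 248 = q_4, so the answer is 125/3.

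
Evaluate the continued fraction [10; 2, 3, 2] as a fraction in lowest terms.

167/16

Fold from the inside: start with 2/1.
  3 + 1/2 = 7/2
  2 + 2/7 = 16/7
  10 + 7/16 = 167/16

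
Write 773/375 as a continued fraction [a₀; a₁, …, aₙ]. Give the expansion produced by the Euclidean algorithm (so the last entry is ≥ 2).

[2; 16, 3, 3, 2]

773 = 2*375 + 23
375 = 16*23 + 7
23 = 3*7 + 2
7 = 3*2 + 1
2 = 2*1 + 0  (stop)
So 773/375 = [2; 16, 3, 3, 2].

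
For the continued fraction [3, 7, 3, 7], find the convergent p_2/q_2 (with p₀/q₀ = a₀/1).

69/22

Using pₖ = aₖpₖ₋₁ + pₖ₋₂, qₖ = aₖqₖ₋₁ + qₖ₋₂ (with p₋₁=1, p₋₂=0, q₋₁=0, q₋₂=1):
  k=0: a=3, p=3, q=1
  k=1: a=7, p=22, q=7
  k=2: a=3, p=69, q=22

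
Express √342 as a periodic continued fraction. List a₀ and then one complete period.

[18; 2, 36]

a₀ = ⌊√342⌋ = 18.
With m₀=0, d₀=1 and mₖ₊₁ = dₖaₖ − mₖ, dₖ₊₁ = (n − mₖ₊₁²)/dₖ, aₖ₊₁ = ⌊(a₀+mₖ₊₁)/dₖ₊₁⌋:
  k=1: m=18, d=18, a=2
  k=2: m=18, d=1, a=36
d=1 and a=2a₀=36 at k=2, so the next step gives (m, d) = (18, 18) again — its k=1 value — and the period has length 2.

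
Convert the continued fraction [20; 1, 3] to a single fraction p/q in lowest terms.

83/4

Using pₖ = aₖpₖ₋₁ + pₖ₋₂ and qₖ = aₖqₖ₋₁ + qₖ₋₂:
  k=0: a=20, p=20, q=1
  k=1: a=1, p=21, q=1
  k=2: a=3, p=83, q=4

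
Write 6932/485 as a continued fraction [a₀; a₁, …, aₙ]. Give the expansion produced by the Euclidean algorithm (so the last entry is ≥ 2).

6932 = 14×485 + 142
485 = 3×142 + 59
142 = 2×59 + 24
59 = 2×24 + 11
24 = 2×11 + 2
11 = 5×2 + 1
2 = 2×1 + 0  (stop)
So 6932/485 = [14; 3, 2, 2, 2, 5, 2].

[14; 3, 2, 2, 2, 5, 2]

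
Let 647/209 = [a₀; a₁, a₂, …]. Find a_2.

647 = 3·209 + 20   →  a_0 = 3
209 = 10·20 + 9   →  a_1 = 10
20 = 2·9 + 2   →  a_2 = 2

2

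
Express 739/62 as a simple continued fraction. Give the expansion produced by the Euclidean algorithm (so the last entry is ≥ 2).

739 = 11·62 + 57
62 = 1·57 + 5
57 = 11·5 + 2
5 = 2·2 + 1
2 = 2·1 + 0  (stop)
So 739/62 = [11; 1, 11, 2, 2].

[11; 1, 11, 2, 2]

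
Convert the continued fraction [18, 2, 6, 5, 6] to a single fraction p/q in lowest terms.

Fold from the inside: start with 6/1.
  5 + 1/6 = 31/6
  6 + 6/31 = 192/31
  2 + 31/192 = 415/192
  18 + 192/415 = 7662/415

7662/415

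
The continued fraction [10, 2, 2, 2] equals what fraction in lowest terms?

Using pₖ = aₖpₖ₋₁ + pₖ₋₂ and qₖ = aₖqₖ₋₁ + qₖ₋₂:
  k=0: a=10, p=10, q=1
  k=1: a=2, p=21, q=2
  k=2: a=2, p=52, q=5
  k=3: a=2, p=125, q=12

125/12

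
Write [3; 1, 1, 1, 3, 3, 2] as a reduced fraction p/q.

302/83

Fold from the inside: start with 2/1.
  3 + 1/2 = 7/2
  3 + 2/7 = 23/7
  1 + 7/23 = 30/23
  1 + 23/30 = 53/30
  1 + 30/53 = 83/53
  3 + 53/83 = 302/83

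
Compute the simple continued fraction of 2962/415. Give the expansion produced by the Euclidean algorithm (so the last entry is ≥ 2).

[7; 7, 3, 1, 1, 3, 2]

2962 = 7·415 + 57
415 = 7·57 + 16
57 = 3·16 + 9
16 = 1·9 + 7
9 = 1·7 + 2
7 = 3·2 + 1
2 = 2·1 + 0  (stop)
So 2962/415 = [7; 7, 3, 1, 1, 3, 2].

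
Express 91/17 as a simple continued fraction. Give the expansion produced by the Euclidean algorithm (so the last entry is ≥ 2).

[5; 2, 1, 5]

91 = 5·17 + 6
17 = 2·6 + 5
6 = 1·5 + 1
5 = 5·1 + 0  (stop)
So 91/17 = [5; 2, 1, 5].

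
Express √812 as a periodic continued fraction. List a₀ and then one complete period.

a₀ = ⌊√812⌋ = 28.
With m₀=0, d₀=1 and mₖ₊₁ = dₖaₖ − mₖ, dₖ₊₁ = (n − mₖ₊₁²)/dₖ, aₖ₊₁ = ⌊(a₀+mₖ₊₁)/dₖ₊₁⌋:
  k=1: m=28, d=28, a=2
  k=2: m=28, d=1, a=56
d=1 and a=2a₀=56 at k=2, so the next step gives (m, d) = (28, 28) again — its k=1 value — and the period has length 2.

[28; 2, 56]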